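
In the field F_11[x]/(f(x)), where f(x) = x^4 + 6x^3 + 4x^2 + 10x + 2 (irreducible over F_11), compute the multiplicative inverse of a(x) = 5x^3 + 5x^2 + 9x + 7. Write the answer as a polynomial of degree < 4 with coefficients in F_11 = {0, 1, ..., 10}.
a(x)^(-1) ≡ 9x^3 + x^2 + x + 3 (mod f(x))

Since f is irreducible over F_11, F_11[x]/(f) is a field and a(x) ≠ 0 has an inverse. Apply the extended Euclidean algorithm to f(x) and a(x) in F_11[x]: f(x) = (9x + 1)·a(x) + (6x^2 + 4x + 6);  a(x) = (10x + 7)·(6x^2 + 4x + 6) + (9x + 9);  (6x^2 + 4x + 6) = (8x + 1)·(9x + 9) + (8). The last nonzero remainder is the constant 8 = gcd(f, a) in F_11. Back-substituting through the division chain expresses 8 = s(x)·a(x) + t(x)·f(x) with s(x) ≡ 6x^3 + 8x^2 + 8x + 2 (mod f), so (6x^3 + 8x^2 + 8x + 2)·a(x) ≡ 8 (mod f). Multiplying by 8^(-1) ≡ 7 in F_11 gives a(x)^(-1) ≡ 7·(6x^3 + 8x^2 + 8x + 2) ≡ 9x^3 + x^2 + x + 3 (mod f). Check: (5x^3 + 5x^2 + 9x + 7)·(9x^3 + x^2 + x + 3) = x^6 + 6x^5 + 3x^4 + 4x^3 + 9x^2 + x + 10 ≡ 1 (mod x^4 + 6x^3 + 4x^2 + 10x + 2).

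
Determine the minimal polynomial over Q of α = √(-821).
m_α(x) = x^2 + 821

α satisfies α^2 + 821 = 0, so x^2 + 821 annihilates α. Since d = -821 is squarefree and ≠ 1, it is not a perfect square in Q, so x^2 + 821 has no rational root and is therefore irreducible over Q (a degree-2 polynomial over a field is irreducible iff it has no root). Hence m_α(x) = x^2 + 821.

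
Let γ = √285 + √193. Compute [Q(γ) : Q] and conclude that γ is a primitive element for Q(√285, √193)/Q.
[Q(γ) : Q] = 4 (equivalently, Q(γ) = Q(√285, √193))

Obviously Q(γ) ⊆ Q(√285, √193), and [Q(√285, √193):Q] = 4 (since 285, 193 are distinct squarefree integers > 1 with 55005 not a perfect square). To show equality we compute the minimal polynomial of γ. From γ = √285 + √193: γ^2 = 285 + 2√(55005) + 193 = 478 + 2√(55005), so γ^2 - 478 = 2√(55005); squaring, (γ^2 - 478)^2 = 4·55005, i.e. γ^4 - 956γ^2 + 228484 - 220020 = 0, i.e. γ^4 - 956γ^2 + 8464 = 0. So γ is a root of x^4 - 956x^2 + 8464. This polynomial is irreducible over Q: it has no rational root (each ±√285 ± √193 is irrational), and any factorization into two quadratics over Q would force √(55005) ∈ Q (pairing opposite roots) or √285, √193 ∈ Q (other pairings), all impossible. Hence [Q(γ):Q] = 4 = [Q(√285, √193):Q], so Q(γ) = Q(√285, √193).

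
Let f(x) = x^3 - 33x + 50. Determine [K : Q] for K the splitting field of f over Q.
[K : Q] = 6

By the rational root test, any rational root of the monic integer polynomial f(x) = x^3 - 33x + 50 must be an integer dividing the constant term 50, i.e. one of ±{1, 2, 5, 10, 25, 50}. Evaluating: f(1) = 18, f(-1) = 82, f(2) = -8, f(-2) = 108, f(5) = 10, f(-5) = 90, f(10) = 720, f(-10) = -620, f(25) = 14850, f(-25) = -14750, f(50) = 123400, f(-50) = -123300; none is 0, so f has no rational root and is therefore irreducible over Q (a cubic with no linear factor over a field is irreducible). For an irreducible cubic, the Galois group is A_3 or S_3 according as the discriminant disc(f) = -4a^3 - 27b^2 = -4·(-33)^3 - 27·(50)^2 = 76248 is or is not a square in Q. Here disc(f) = 76248 is not a perfect square in Q, so the Galois group of f over Q is not contained in A_3 and must be all of S_3. The splitting field has degree |S_3| = 6 over Q, so [K : Q] = 6.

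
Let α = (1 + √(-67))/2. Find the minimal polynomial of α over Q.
m_α(x) = x^2 - x + 17

From 2α - 1 = √(-67), squaring gives (2α - 1)^2 = -67, i.e. 4α^2 - 4α + 1 = -67, so α^2 - α + (1 + 67)/4 = 0. Since -67 ≡ 1 (mod 4), (1 + 67)/4 = 17 ∈ Z. The polynomial x^2 - x + 17 has discriminant 1 - 4·(17) = -67, which is not a perfect square in Q (d = -67 is squarefree and ≠ 1), so x^2 - x + 17 is irreducible over Q. It is the minimal polynomial of α.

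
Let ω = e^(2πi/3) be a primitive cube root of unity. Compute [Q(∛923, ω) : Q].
[Q(∛923, ω) : Q] = 6

[Q(∛923):Q] = 3 (min poly x^3 - 923, irreducible since 923 is not a perfect cube). [Q(ω):Q] = 2 (min poly x^2 + x + 1). Since Q(∛923) ⊂ R and ω ∉ R, we have ω ∉ Q(∛923), so x^2 + x + 1 remains irreducible over Q(∛923) and [Q(∛923, ω) : Q(∛923)] = 2. By the tower law, [Q(∛923, ω) : Q] = 3 · 2 = 6. (In fact Q(∛923, ω) is the splitting field of x^3 - 923 over Q.)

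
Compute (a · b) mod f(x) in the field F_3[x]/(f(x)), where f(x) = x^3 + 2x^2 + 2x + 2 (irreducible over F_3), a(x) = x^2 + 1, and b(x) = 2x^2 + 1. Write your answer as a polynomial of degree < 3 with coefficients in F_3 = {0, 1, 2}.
a · b ≡ x^2 + x (mod f(x))

Multiply in F_3[x]: a(x)·b(x) = (x^2 + 1)·(2x^2 + 1) = 2x^4 + 1. This has degree ≥ 3, so divide by f(x) over F_3: 2x^4 + 1 = (2x + 2)·(x^3 + 2x^2 + 2x + 2) + (x^2 + x). Hence a·b ≡ x^2 + x (mod f). (F_3[x]/(f) is a field with 3^3 = 27 elements since f is irreducible of degree 3.)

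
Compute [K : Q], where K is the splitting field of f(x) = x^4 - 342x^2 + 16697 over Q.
[K : Q] = 4

Solving the quadratic in x^2: x^2 = (342 ± √(342^2 - 4·16697))/2 = (342 ± √50176)/2 = (342 ± 224)/2, giving x^2 = 59 or x^2 = 283. So f(x) = (x^2 - 59)(x^2 - 283) and the roots of f are ±√59, ±√283. Hence the splitting field is K = Q(√59, √283). Since 59 and 283 are distinct squarefree integers > 1, their product 16697 is not a perfect square, so √283 ∉ Q(√59). By the tower law [K:Q] = [Q(√59,√283):Q(√59)] · [Q(√59):Q] = 2 · 2 = 4.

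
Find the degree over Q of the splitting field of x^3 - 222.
[K : Q] = 6

The roots of x^3 - 222 are ∛222, ω∛222, ω^2∛222 where ω = e^(2πi/3) is a primitive cube root of unity, so K = Q(∛222, ω). Now [Q(∛222):Q] = 3 (since 222 is not a perfect cube, x^3 - 222 is irreducible) and [Q(ω):Q] = 2. Both 2 and 3 divide [K:Q], and [K:Q] ≤ 3·2 = 6, so [K:Q] = 6. (Equivalently: Q(∛222) ⊂ R but ω ∉ R, so [K : Q(∛222)] = 2.)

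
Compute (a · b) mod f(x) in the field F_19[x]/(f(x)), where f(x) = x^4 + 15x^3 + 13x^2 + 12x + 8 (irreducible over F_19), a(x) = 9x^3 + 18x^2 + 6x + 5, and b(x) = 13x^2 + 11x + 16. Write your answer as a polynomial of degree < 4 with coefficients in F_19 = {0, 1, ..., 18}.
a · b ≡ 13x^3 + 2x^2 + 15x + 18 (mod f(x))

Multiply in F_19[x]: a(x)·b(x) = (9x^3 + 18x^2 + 6x + 5)·(13x^2 + 11x + 16) = 3x^5 + 10x^4 + 2x^3 + x^2 + 18x + 4. This has degree ≥ 4, so divide by f(x) over F_19: 3x^5 + 10x^4 + 2x^3 + x^2 + 18x + 4 = (3x + 3)·(x^4 + 15x^3 + 13x^2 + 12x + 8) + (13x^3 + 2x^2 + 15x + 18). Hence a·b ≡ 13x^3 + 2x^2 + 15x + 18 (mod f). (F_19[x]/(f) is a field with 19^4 = 130321 elements since f is irreducible of degree 4.)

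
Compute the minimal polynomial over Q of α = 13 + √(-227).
m_α(x) = x^2 - 26x + 396

From α - 13 = √(-227), squaring gives (α - 13)^2 = -227, i.e. α^2 - 26α + 169 = -227, so α^2 - 26α + 396 = 0. The discriminant of x^2 - 26x + 396 is (-26)^2 - 4·(396) = 676 - 1584 = -908, and 4·(-227) is not a perfect square in Q since -227 is squarefree and ≠ 1. Hence x^2 - 26x + 396 is irreducible over Q and is the minimal polynomial of α.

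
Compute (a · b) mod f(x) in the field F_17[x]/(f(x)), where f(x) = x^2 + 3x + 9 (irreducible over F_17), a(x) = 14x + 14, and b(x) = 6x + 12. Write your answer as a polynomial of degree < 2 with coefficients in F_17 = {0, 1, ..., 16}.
a · b ≡ 7 (mod f(x))

Multiply in F_17[x]: a(x)·b(x) = (14x + 14)·(6x + 12) = 16x^2 + 14x + 15. This has degree ≥ 2, so divide by f(x) over F_17: 16x^2 + 14x + 15 = (16)·(x^2 + 3x + 9) + (7). Hence a·b ≡ 7 (mod f). (F_17[x]/(f) is a field with 17^2 = 289 elements since f is irreducible of degree 2.)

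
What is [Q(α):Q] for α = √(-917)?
[Q(α):Q] = 2

[Q(α):Q] equals the degree of the minimal polynomial of α. Here α^2 = -917 and x^2 + 917 is irreducible (d = -917 is squarefree, ≠ 1, hence not a square), so deg(m_α) = 2. Thus [Q(α):Q] = 2.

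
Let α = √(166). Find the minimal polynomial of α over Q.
m_α(x) = x^2 - 166

α satisfies α^2 - 166 = 0, so x^2 - 166 annihilates α. Since d = 166 is squarefree and ≠ 1, it is not a perfect square in Q, so x^2 - 166 has no rational root and is therefore irreducible over Q (a degree-2 polynomial over a field is irreducible iff it has no root). Hence m_α(x) = x^2 - 166.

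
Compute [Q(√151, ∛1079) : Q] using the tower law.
[Q(√151, ∛1079) : Q] = 6

Let L = Q(√151, ∛1079). Since Q(√151) ⊂ L and [Q(√151):Q] = 2, the tower law gives 2 | [L:Q]. Likewise Q(∛1079) ⊂ L with [Q(∛1079):Q] = 3 (because 1079 is not a perfect cube), so 3 | [L:Q]. As gcd(2,3) = 1, [L:Q] is divisible by 6. Conversely L is generated over Q by √151 and ∛1079, so [L:Q] ≤ 2·3 = 6. Therefore [Q(√151, ∛1079) : Q] = 6.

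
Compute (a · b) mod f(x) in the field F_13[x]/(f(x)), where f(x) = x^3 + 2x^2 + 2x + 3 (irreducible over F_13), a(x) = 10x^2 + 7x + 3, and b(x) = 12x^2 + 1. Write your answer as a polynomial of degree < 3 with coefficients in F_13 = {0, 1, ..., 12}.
a · b ≡ x^2 + 11x + 3 (mod f(x))

Multiply in F_13[x]: a(x)·b(x) = (10x^2 + 7x + 3)·(12x^2 + 1) = 3x^4 + 6x^3 + 7x^2 + 7x + 3. This has degree ≥ 3, so divide by f(x) over F_13: 3x^4 + 6x^3 + 7x^2 + 7x + 3 = (3x)·(x^3 + 2x^2 + 2x + 3) + (x^2 + 11x + 3). Hence a·b ≡ x^2 + 11x + 3 (mod f). (F_13[x]/(f) is a field with 13^3 = 2197 elements since f is irreducible of degree 3.)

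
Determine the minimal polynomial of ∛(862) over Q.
m_α(x) = x^3 - 862

α satisfies α^3 = 862, so x^3 - 862 annihilates α. By the rational root test, a rational root p/q (in lowest terms) of x^3 - 862 would satisfy p^3 = 862 q^3, forcing q = 1 and p^3 = 862; but 862 is not a perfect cube, contradiction. A monic cubic over Q with no rational root is irreducible (any nontrivial factorization would include a linear factor). Hence x^3 - 862 is the minimal polynomial of α, and in particular [Q(α):Q] = 3.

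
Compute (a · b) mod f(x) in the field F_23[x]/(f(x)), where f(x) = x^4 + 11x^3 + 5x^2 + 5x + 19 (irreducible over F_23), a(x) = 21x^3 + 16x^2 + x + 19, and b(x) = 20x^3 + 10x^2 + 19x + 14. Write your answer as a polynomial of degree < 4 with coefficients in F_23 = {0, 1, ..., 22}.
a · b ≡ 6x^3 + 5x^2 + 5x + 9 (mod f(x))

Multiply in F_23[x]: a(x)·b(x) = (21x^3 + 16x^2 + x + 19)·(20x^3 + 10x^2 + 19x + 14) = 6x^6 + x^5 + 4x^4 + 22x^3 + 19x^2 + 7x + 13. This has degree ≥ 4, so divide by f(x) over F_23: 6x^6 + x^5 + 4x^4 + 22x^3 + 19x^2 + 7x + 13 = (6x^2 + 4x + 22)·(x^4 + 11x^3 + 5x^2 + 5x + 19) + (6x^3 + 5x^2 + 5x + 9). Hence a·b ≡ 6x^3 + 5x^2 + 5x + 9 (mod f). (F_23[x]/(f) is a field with 23^4 = 279841 elements since f is irreducible of degree 4.)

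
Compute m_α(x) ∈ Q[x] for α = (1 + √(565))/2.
m_α(x) = x^2 - x - 141

From 2α - 1 = √(565), squaring gives (2α - 1)^2 = 565, i.e. 4α^2 - 4α + 1 = 565, so α^2 - α + (1 - 565)/4 = 0. Since 565 ≡ 1 (mod 4), (1 - 565)/4 = -141 ∈ Z. The polynomial x^2 - x - 141 has discriminant 1 - 4·(-141) = 565, which is not a perfect square in Q (d = 565 is squarefree and ≠ 1), so x^2 - x - 141 is irreducible over Q. It is the minimal polynomial of α.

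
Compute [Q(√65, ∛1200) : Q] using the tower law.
[Q(√65, ∛1200) : Q] = 6

Let L = Q(√65, ∛1200). Since Q(√65) ⊂ L and [Q(√65):Q] = 2, the tower law gives 2 | [L:Q]. Likewise Q(∛1200) ⊂ L with [Q(∛1200):Q] = 3 (because 1200 is not a perfect cube), so 3 | [L:Q]. As gcd(2,3) = 1, [L:Q] is divisible by 6. Conversely L is generated over Q by √65 and ∛1200, so [L:Q] ≤ 2·3 = 6. Therefore [Q(√65, ∛1200) : Q] = 6.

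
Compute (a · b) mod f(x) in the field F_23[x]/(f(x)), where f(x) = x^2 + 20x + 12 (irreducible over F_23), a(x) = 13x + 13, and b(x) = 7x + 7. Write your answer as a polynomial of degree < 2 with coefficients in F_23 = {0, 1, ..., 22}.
a · b ≡ 18x + 11 (mod f(x))

Multiply in F_23[x]: a(x)·b(x) = (13x + 13)·(7x + 7) = 22x^2 + 21x + 22. This has degree ≥ 2, so divide by f(x) over F_23: 22x^2 + 21x + 22 = (22)·(x^2 + 20x + 12) + (18x + 11). Hence a·b ≡ 18x + 11 (mod f). (F_23[x]/(f) is a field with 23^2 = 529 elements since f is irreducible of degree 2.)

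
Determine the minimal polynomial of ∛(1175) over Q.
m_α(x) = x^3 - 1175

α satisfies α^3 = 1175, so x^3 - 1175 annihilates α. By the rational root test, a rational root p/q (in lowest terms) of x^3 - 1175 would satisfy p^3 = 1175 q^3, forcing q = 1 and p^3 = 1175; but 1175 is not a perfect cube, contradiction. A monic cubic over Q with no rational root is irreducible (any nontrivial factorization would include a linear factor). Hence x^3 - 1175 is the minimal polynomial of α, and in particular [Q(α):Q] = 3.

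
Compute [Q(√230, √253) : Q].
[Q(√230, √253) : Q] = 4

[Q(√230):Q] = 2 (min poly x^2 - 230, irreducible since 230 is squarefree > 1). For the top step, suppose √253 ∈ Q(√230), say √253 = c + d√230 with c, d ∈ Q. Squaring: 253 = c^2 + 230d^2 + 2cd√230. Since √230 ∉ Q this forces 2cd = 0. If d = 0 then √253 = c ∈ Q, contradicting 253 squarefree > 1. If c = 0 then 253 = 230d^2, so 230·253 = (230d)^2 is a perfect square in Q — but 230·253 = 58190 is not a perfect square (since 230 and 253 are distinct squarefree integers). Contradiction. Hence √253 ∉ Q(√230), so x^2 - 253 stays irreducible over Q(√230) and [Q(√230, √253) : Q(√230)] = 2. By the tower law, [Q(√230, √253) : Q] = 2 · 2 = 4.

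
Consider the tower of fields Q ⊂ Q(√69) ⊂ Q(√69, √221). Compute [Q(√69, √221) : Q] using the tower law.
[Q(√69, √221) : Q] = 4

[Q(√69):Q] = 2 (min poly x^2 - 69, irreducible since 69 is squarefree > 1). For the top step, suppose √221 ∈ Q(√69), say √221 = c + d√69 with c, d ∈ Q. Squaring: 221 = c^2 + 69d^2 + 2cd√69. Since √69 ∉ Q this forces 2cd = 0. If d = 0 then √221 = c ∈ Q, contradicting 221 squarefree > 1. If c = 0 then 221 = 69d^2, so 69·221 = (69d)^2 is a perfect square in Q — but 69·221 = 15249 is not a perfect square (since 69 and 221 are distinct squarefree integers). Contradiction. Hence √221 ∉ Q(√69), so x^2 - 221 stays irreducible over Q(√69) and [Q(√69, √221) : Q(√69)] = 2. By the tower law, [Q(√69, √221) : Q] = 2 · 2 = 4.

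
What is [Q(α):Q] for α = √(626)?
[Q(α):Q] = 2

[Q(α):Q] equals the degree of the minimal polynomial of α. Here α^2 = 626 and x^2 - 626 is irreducible (d = 626 is squarefree, ≠ 1, hence not a square), so deg(m_α) = 2. Thus [Q(α):Q] = 2.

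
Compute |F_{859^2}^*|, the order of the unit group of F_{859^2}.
|F_{859^2}^*| = 737880

F_{859^2} has 859^2 = 737881 elements; its multiplicative group consists of all nonzero elements, so |F_{859^2}^*| = 737881 - 1 = 737880. (It is cyclic since any finite subgroup of the multiplicative group of a field is cyclic.)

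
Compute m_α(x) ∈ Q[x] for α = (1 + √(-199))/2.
m_α(x) = x^2 - x + 50

From 2α - 1 = √(-199), squaring gives (2α - 1)^2 = -199, i.e. 4α^2 - 4α + 1 = -199, so α^2 - α + (1 + 199)/4 = 0. Since -199 ≡ 1 (mod 4), (1 + 199)/4 = 50 ∈ Z. The polynomial x^2 - x + 50 has discriminant 1 - 4·(50) = -199, which is not a perfect square in Q (d = -199 is squarefree and ≠ 1), so x^2 - x + 50 is irreducible over Q. It is the minimal polynomial of α.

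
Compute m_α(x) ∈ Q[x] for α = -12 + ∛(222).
m_α(x) = x^3 + 36x^2 + 432x + 1506

Set β = α + 12 = ∛(222), so β^3 = 222. Then (α + 12)^3 - 222 = 0, i.e. α is a root of g(x) = (x + 12)^3 - 222 = x^3 + 36x^2 + 432x + 1506. Since g(x) = h(x + 12) where h(x) = x^3 - 222, and h is irreducible over Q (because 222 is not a perfect cube, so h has no rational root, and a monic cubic with no rational root is irreducible), g is also irreducible (irreducibility is preserved under the substitution x → x + 12). Hence m_α(x) = x^3 + 36x^2 + 432x + 1506.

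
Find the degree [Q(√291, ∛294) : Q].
[Q(√291, ∛294) : Q] = 6

Let L = Q(√291, ∛294). Since Q(√291) ⊂ L and [Q(√291):Q] = 2, the tower law gives 2 | [L:Q]. Likewise Q(∛294) ⊂ L with [Q(∛294):Q] = 3 (because 294 is not a perfect cube), so 3 | [L:Q]. As gcd(2,3) = 1, [L:Q] is divisible by 6. Conversely L is generated over Q by √291 and ∛294, so [L:Q] ≤ 2·3 = 6. Therefore [Q(√291, ∛294) : Q] = 6.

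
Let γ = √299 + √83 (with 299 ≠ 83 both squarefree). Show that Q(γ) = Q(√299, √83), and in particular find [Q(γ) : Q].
[Q(γ) : Q] = 4 (equivalently, Q(γ) = Q(√299, √83))

Obviously Q(γ) ⊆ Q(√299, √83), and [Q(√299, √83):Q] = 4 (since 299, 83 are distinct squarefree integers > 1 with 24817 not a perfect square). To show equality we compute the minimal polynomial of γ. From γ = √299 + √83: γ^2 = 299 + 2√(24817) + 83 = 382 + 2√(24817), so γ^2 - 382 = 2√(24817); squaring, (γ^2 - 382)^2 = 4·24817, i.e. γ^4 - 764γ^2 + 145924 - 99268 = 0, i.e. γ^4 - 764γ^2 + 46656 = 0. So γ is a root of x^4 - 764x^2 + 46656. This polynomial is irreducible over Q: it has no rational root (each ±√299 ± √83 is irrational), and any factorization into two quadratics over Q would force √(24817) ∈ Q (pairing opposite roots) or √299, √83 ∈ Q (other pairings), all impossible. Hence [Q(γ):Q] = 4 = [Q(√299, √83):Q], so Q(γ) = Q(√299, √83).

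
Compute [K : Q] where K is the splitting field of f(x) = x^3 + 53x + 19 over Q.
[K : Q] = 6

By the rational root test, any rational root of the monic integer polynomial f(x) = x^3 + 53x + 19 must be an integer dividing the constant term 19, i.e. one of ±{1, 19}. Evaluating: f(1) = 73, f(-1) = -35, f(19) = 7885, f(-19) = -7847; none is 0, so f has no rational root and is therefore irreducible over Q (a cubic with no linear factor over a field is irreducible). For an irreducible cubic, the Galois group is A_3 or S_3 according as the discriminant disc(f) = -4a^3 - 27b^2 = -4·(53)^3 - 27·(19)^2 = -605255 is or is not a square in Q. Here disc(f) = -605255 is not a perfect square in Q, so the Galois group of f over Q is not contained in A_3 and must be all of S_3. The splitting field has degree |S_3| = 6 over Q, so [K : Q] = 6.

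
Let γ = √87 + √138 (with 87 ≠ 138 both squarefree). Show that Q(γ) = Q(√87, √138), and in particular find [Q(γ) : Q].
[Q(γ) : Q] = 4 (equivalently, Q(γ) = Q(√87, √138))

Obviously Q(γ) ⊆ Q(√87, √138), and [Q(√87, √138):Q] = 4 (since 87, 138 are distinct squarefree integers > 1 with 12006 not a perfect square). To show equality we compute the minimal polynomial of γ. From γ = √87 + √138: γ^2 = 87 + 2√(12006) + 138 = 225 + 2√(12006), so γ^2 - 225 = 2√(12006); squaring, (γ^2 - 225)^2 = 4·12006, i.e. γ^4 - 450γ^2 + 50625 - 48024 = 0, i.e. γ^4 - 450γ^2 + 2601 = 0. So γ is a root of x^4 - 450x^2 + 2601. This polynomial is irreducible over Q: it has no rational root (each ±√87 ± √138 is irrational), and any factorization into two quadratics over Q would force √(12006) ∈ Q (pairing opposite roots) or √87, √138 ∈ Q (other pairings), all impossible. Hence [Q(γ):Q] = 4 = [Q(√87, √138):Q], so Q(γ) = Q(√87, √138).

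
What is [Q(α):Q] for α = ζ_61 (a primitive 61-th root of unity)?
[Q(α):Q] = 60

The minimal polynomial of ζ_61 over Q is the 61-th cyclotomic polynomial Φ_61(x), which is irreducible over Q and has degree φ(61) = 60. Hence [Q(α):Q] = φ(61) = 60.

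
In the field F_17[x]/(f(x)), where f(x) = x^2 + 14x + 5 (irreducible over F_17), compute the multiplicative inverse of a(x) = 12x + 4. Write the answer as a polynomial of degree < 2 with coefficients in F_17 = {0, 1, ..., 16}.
a(x)^(-1) ≡ 3x + 7 (mod f(x))

Since f is irreducible over F_17, F_17[x]/(f) is a field and a(x) ≠ 0 has an inverse. Apply the extended Euclidean algorithm to f(x) and a(x) in F_17[x]: f(x) = (10x + 12)·a(x) + (8). The last nonzero remainder is the constant 8 = gcd(f, a) in F_17. Back-substituting through the division chain expresses 8 = s(x)·a(x) + t(x)·f(x) with s(x) ≡ 7x + 5 (mod f), so (7x + 5)·a(x) ≡ 8 (mod f). Multiplying by 8^(-1) ≡ 15 in F_17 gives a(x)^(-1) ≡ 15·(7x + 5) ≡ 3x + 7 (mod f). Check: (12x + 4)·(3x + 7) = 2x^2 + 11x + 11 ≡ 1 (mod x^2 + 14x + 5).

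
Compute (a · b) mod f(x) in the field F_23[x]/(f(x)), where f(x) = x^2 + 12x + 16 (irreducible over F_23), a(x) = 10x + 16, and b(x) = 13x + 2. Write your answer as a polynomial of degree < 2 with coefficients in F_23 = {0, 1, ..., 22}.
a · b ≡ 2x + 22 (mod f(x))

Multiply in F_23[x]: a(x)·b(x) = (10x + 16)·(13x + 2) = 15x^2 + 21x + 9. This has degree ≥ 2, so divide by f(x) over F_23: 15x^2 + 21x + 9 = (15)·(x^2 + 12x + 16) + (2x + 22). Hence a·b ≡ 2x + 22 (mod f). (F_23[x]/(f) is a field with 23^2 = 529 elements since f is irreducible of degree 2.)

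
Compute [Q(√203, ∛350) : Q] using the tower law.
[Q(√203, ∛350) : Q] = 6

Let L = Q(√203, ∛350). Since Q(√203) ⊂ L and [Q(√203):Q] = 2, the tower law gives 2 | [L:Q]. Likewise Q(∛350) ⊂ L with [Q(∛350):Q] = 3 (because 350 is not a perfect cube), so 3 | [L:Q]. As gcd(2,3) = 1, [L:Q] is divisible by 6. Conversely L is generated over Q by √203 and ∛350, so [L:Q] ≤ 2·3 = 6. Therefore [Q(√203, ∛350) : Q] = 6.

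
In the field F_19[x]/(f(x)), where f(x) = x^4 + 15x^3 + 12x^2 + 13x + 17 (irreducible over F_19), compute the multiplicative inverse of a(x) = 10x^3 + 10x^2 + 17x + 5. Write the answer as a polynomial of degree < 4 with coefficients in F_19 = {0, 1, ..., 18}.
a(x)^(-1) ≡ 11x^3 + 2x^2 + 18x + 1 (mod f(x))

Since f is irreducible over F_19, F_19[x]/(f) is a field and a(x) ≠ 0 has an inverse. Apply the extended Euclidean algorithm to f(x) and a(x) in F_19[x]: f(x) = (2x + 9)·a(x) + (2x^2 + 2x + 10);  a(x) = (5x)·(2x^2 + 2x + 10) + (5x + 5);  (2x^2 + 2x + 10) = (8x)·(5x + 5) + (10). The last nonzero remainder is the constant 10 = gcd(f, a) in F_19. Back-substituting through the division chain expresses 10 = s(x)·a(x) + t(x)·f(x) with s(x) ≡ 15x^3 + x^2 + 9x + 10 (mod f), so (15x^3 + x^2 + 9x + 10)·a(x) ≡ 10 (mod f). Multiplying by 10^(-1) ≡ 2 in F_19 gives a(x)^(-1) ≡ 2·(15x^3 + x^2 + 9x + 10) ≡ 11x^3 + 2x^2 + 18x + 1 (mod f). Check: (10x^3 + 10x^2 + 17x + 5)·(11x^3 + 2x^2 + 18x + 1) = 15x^6 + 16x^5 + 7x^4 + 13x^3 + 3x^2 + 12x + 5 ≡ 1 (mod x^4 + 15x^3 + 12x^2 + 13x + 17).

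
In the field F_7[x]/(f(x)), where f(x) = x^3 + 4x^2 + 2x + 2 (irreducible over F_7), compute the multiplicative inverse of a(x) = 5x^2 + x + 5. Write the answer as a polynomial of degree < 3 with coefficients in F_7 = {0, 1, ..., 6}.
a(x)^(-1) ≡ 2x^2 + 2x + 3 (mod f(x))

Since f is irreducible over F_7, F_7[x]/(f) is a field and a(x) ≠ 0 has an inverse. Apply the extended Euclidean algorithm to f(x) and a(x) in F_7[x]: f(x) = (3x + 3)·a(x) + (5x + 1);  a(x) = (x)·(5x + 1) + (5). The last nonzero remainder is the constant 5 = gcd(f, a) in F_7. Back-substituting through the division chain expresses 5 = s(x)·a(x) + t(x)·f(x) with s(x) ≡ 3x^2 + 3x + 1 (mod f), so (3x^2 + 3x + 1)·a(x) ≡ 5 (mod f). Multiplying by 5^(-1) ≡ 3 in F_7 gives a(x)^(-1) ≡ 3·(3x^2 + 3x + 1) ≡ 2x^2 + 2x + 3 (mod f). Check: (5x^2 + x + 5)·(2x^2 + 2x + 3) = 3x^4 + 5x^3 + 6x^2 + 6x + 1 ≡ 1 (mod x^3 + 4x^2 + 2x + 2).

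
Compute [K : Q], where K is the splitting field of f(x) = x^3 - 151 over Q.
[K : Q] = 6

The roots of x^3 - 151 are ∛151, ω∛151, ω^2∛151 where ω = e^(2πi/3) is a primitive cube root of unity, so K = Q(∛151, ω). Now [Q(∛151):Q] = 3 (since 151 is not a perfect cube, x^3 - 151 is irreducible) and [Q(ω):Q] = 2. Both 2 and 3 divide [K:Q], and [K:Q] ≤ 3·2 = 6, so [K:Q] = 6. (Equivalently: Q(∛151) ⊂ R but ω ∉ R, so [K : Q(∛151)] = 2.)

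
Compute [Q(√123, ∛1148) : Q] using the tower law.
[Q(√123, ∛1148) : Q] = 6

Let L = Q(√123, ∛1148). Since Q(√123) ⊂ L and [Q(√123):Q] = 2, the tower law gives 2 | [L:Q]. Likewise Q(∛1148) ⊂ L with [Q(∛1148):Q] = 3 (because 1148 is not a perfect cube), so 3 | [L:Q]. As gcd(2,3) = 1, [L:Q] is divisible by 6. Conversely L is generated over Q by √123 and ∛1148, so [L:Q] ≤ 2·3 = 6. Therefore [Q(√123, ∛1148) : Q] = 6.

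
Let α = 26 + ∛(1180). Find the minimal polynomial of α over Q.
m_α(x) = x^3 - 78x^2 + 2028x - 18756

Set β = α - 26 = ∛(1180), so β^3 = 1180. Then (α - 26)^3 - 1180 = 0, i.e. α is a root of g(x) = (x - 26)^3 - 1180 = x^3 - 78x^2 + 2028x - 18756. Since g(x) = h(x - 26) where h(x) = x^3 - 1180, and h is irreducible over Q (because 1180 is not a perfect cube, so h has no rational root, and a monic cubic with no rational root is irreducible), g is also irreducible (irreducibility is preserved under the substitution x → x - 26). Hence m_α(x) = x^3 - 78x^2 + 2028x - 18756.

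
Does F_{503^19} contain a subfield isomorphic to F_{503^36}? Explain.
No: F_{503^36} is not a subfield of F_{503^19}

F_{p^m} embeds in F_{p^n} iff m | n. Here 36 ∤ 19 (since 19 = 0·36 + 19 with remainder 19 ≠ 0), so F_{503^36} is not a subfield of F_{503^19}. Equivalently: if it were, the tower law would give 36 = [F_{503^36}:F_503] dividing [F_{503^19}:F_503] = 19, contradiction.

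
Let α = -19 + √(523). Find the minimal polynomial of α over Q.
m_α(x) = x^2 + 38x - 162

From α + 19 = √(523), squaring gives (α + 19)^2 = 523, i.e. α^2 + 38α + 361 = 523, so α^2 + 38α - 162 = 0. The discriminant of x^2 + 38x - 162 is (38)^2 - 4·(-162) = 1444 + 648 = 2092, and 4·(523) is not a perfect square in Q since 523 is squarefree and ≠ 1. Hence x^2 + 38x - 162 is irreducible over Q and is the minimal polynomial of α.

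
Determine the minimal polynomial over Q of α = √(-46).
m_α(x) = x^2 + 46

α satisfies α^2 + 46 = 0, so x^2 + 46 annihilates α. Since d = -46 is squarefree and ≠ 1, it is not a perfect square in Q, so x^2 + 46 has no rational root and is therefore irreducible over Q (a degree-2 polynomial over a field is irreducible iff it has no root). Hence m_α(x) = x^2 + 46.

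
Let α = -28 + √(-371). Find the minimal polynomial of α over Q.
m_α(x) = x^2 + 56x + 1155

From α + 28 = √(-371), squaring gives (α + 28)^2 = -371, i.e. α^2 + 56α + 784 = -371, so α^2 + 56α + 1155 = 0. The discriminant of x^2 + 56x + 1155 is (56)^2 - 4·(1155) = 3136 - 4620 = -1484, and 4·(-371) is not a perfect square in Q since -371 is squarefree and ≠ 1. Hence x^2 + 56x + 1155 is irreducible over Q and is the minimal polynomial of α.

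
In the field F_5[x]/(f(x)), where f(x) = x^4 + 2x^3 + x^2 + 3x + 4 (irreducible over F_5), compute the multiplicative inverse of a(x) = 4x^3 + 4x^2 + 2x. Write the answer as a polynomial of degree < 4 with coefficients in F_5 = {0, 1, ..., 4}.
a(x)^(-1) ≡ 3x^3 + 2x^2 + 4x + 1 (mod f(x))

Since f is irreducible over F_5, F_5[x]/(f) is a field and a(x) ≠ 0 has an inverse. Apply the extended Euclidean algorithm to f(x) and a(x) in F_5[x]: f(x) = (4x + 4)·a(x) + (2x^2 + 4);  a(x) = (2x + 2)·(2x^2 + 4) + (4x + 2);  (2x^2 + 4) = (3x + 1)·(4x + 2) + (2). The last nonzero remainder is the constant 2 = gcd(f, a) in F_5. Back-substituting through the division chain expresses 2 = s(x)·a(x) + t(x)·f(x) with s(x) ≡ x^3 + 4x^2 + 3x + 2 (mod f), so (x^3 + 4x^2 + 3x + 2)·a(x) ≡ 2 (mod f). Multiplying by 2^(-1) ≡ 3 in F_5 gives a(x)^(-1) ≡ 3·(x^3 + 4x^2 + 3x + 2) ≡ 3x^3 + 2x^2 + 4x + 1 (mod f). Check: (4x^3 + 4x^2 + 2x)·(3x^3 + 2x^2 + 4x + 1) = 2x^6 + 4x^3 + 2x^2 + 2x ≡ 1 (mod x^4 + 2x^3 + x^2 + 3x + 4).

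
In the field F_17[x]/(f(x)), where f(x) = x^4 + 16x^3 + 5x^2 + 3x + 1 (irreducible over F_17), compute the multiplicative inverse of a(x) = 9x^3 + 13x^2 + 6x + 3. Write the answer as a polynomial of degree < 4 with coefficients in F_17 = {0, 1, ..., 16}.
a(x)^(-1) ≡ 12x^3 + 6x^2 + 16x + 13 (mod f(x))

Since f is irreducible over F_17, F_17[x]/(f) is a field and a(x) ≠ 0 has an inverse. Apply the extended Euclidean algorithm to f(x) and a(x) in F_17[x]: f(x) = (2x + 14)·a(x) + (15x^2 + 15x + 10);  a(x) = (4x + 15)·(15x^2 + 15x + 10) + (13x + 6);  (15x^2 + 15x + 10) = (9x + 14)·(13x + 6) + (11). The last nonzero remainder is the constant 11 = gcd(f, a) in F_17. Back-substituting through the division chain expresses 11 = s(x)·a(x) + t(x)·f(x) with s(x) ≡ 13x^3 + 15x^2 + 6x + 7 (mod f), so (13x^3 + 15x^2 + 6x + 7)·a(x) ≡ 11 (mod f). Multiplying by 11^(-1) ≡ 14 in F_17 gives a(x)^(-1) ≡ 14·(13x^3 + 15x^2 + 6x + 7) ≡ 12x^3 + 6x^2 + 16x + 13 (mod f). Check: (9x^3 + 13x^2 + 6x + 3)·(12x^3 + 6x^2 + 16x + 13) = 6x^6 + 6x^5 + 5x^4 + 6x^3 + 11x^2 + 7x + 5 ≡ 1 (mod x^4 + 16x^3 + 5x^2 + 3x + 1).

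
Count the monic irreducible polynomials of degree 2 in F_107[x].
There are 5671 monic irreducible polynomials of degree 2 over F_107

Each element of F_{107^2} that lies in no proper subfield is a root of exactly one monic irreducible of degree 2 over F_107, and each such polynomial has 2 distinct roots in F_{107^2}. By Möbius inversion the count is N_107(2) = (1/2) Σ_{d|2} μ(2/d) · 107^d = (1/2)(μ(2)·107^1 + μ(1)·107^2) = 11342/2 = 5671.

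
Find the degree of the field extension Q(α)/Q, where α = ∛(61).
[Q(α):Q] = 3

The minimal polynomial of α is x^3 - 61, irreducible over Q since 61 is not a perfect cube (so x^3 - 61 has no rational root). Hence [Q(α):Q] = deg(m_α) = 3.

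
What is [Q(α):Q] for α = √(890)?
[Q(α):Q] = 2

[Q(α):Q] equals the degree of the minimal polynomial of α. Here α^2 = 890 and x^2 - 890 is irreducible (d = 890 is squarefree, ≠ 1, hence not a square), so deg(m_α) = 2. Thus [Q(α):Q] = 2.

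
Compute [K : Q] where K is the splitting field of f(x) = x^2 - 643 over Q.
[K : Q] = 2

f(x) = x^2 - 643 factors as (x - √643)(x + √643). The splitting field is K = Q(√643). Since 643 is squarefree and > 1, it is not a perfect square, so x^2 - 643 is irreducible over Q and [Q(√643) : Q] = 2. Hence [K : Q] = 2.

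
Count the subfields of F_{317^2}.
F_{317^2} has 2 subfields

The subfields of F_{p^n} are exactly the fields F_{p^d} for d | n (each is the fixed field of the unique index-d subgroup of Gal(F_{p^n}/F_p) ≅ Z/nZ). The divisors of n = 2 are {1, 2}, giving 2 subfields: F_{317^1}, F_{317^2}.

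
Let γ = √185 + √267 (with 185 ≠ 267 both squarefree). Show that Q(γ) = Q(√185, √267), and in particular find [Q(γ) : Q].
[Q(γ) : Q] = 4 (equivalently, Q(γ) = Q(√185, √267))

Obviously Q(γ) ⊆ Q(√185, √267), and [Q(√185, √267):Q] = 4 (since 185, 267 are distinct squarefree integers > 1 with 49395 not a perfect square). To show equality we compute the minimal polynomial of γ. From γ = √185 + √267: γ^2 = 185 + 2√(49395) + 267 = 452 + 2√(49395), so γ^2 - 452 = 2√(49395); squaring, (γ^2 - 452)^2 = 4·49395, i.e. γ^4 - 904γ^2 + 204304 - 197580 = 0, i.e. γ^4 - 904γ^2 + 6724 = 0. So γ is a root of x^4 - 904x^2 + 6724. This polynomial is irreducible over Q: it has no rational root (each ±√185 ± √267 is irrational), and any factorization into two quadratics over Q would force √(49395) ∈ Q (pairing opposite roots) or √185, √267 ∈ Q (other pairings), all impossible. Hence [Q(γ):Q] = 4 = [Q(√185, √267):Q], so Q(γ) = Q(√185, √267).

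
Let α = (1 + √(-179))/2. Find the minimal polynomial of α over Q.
m_α(x) = x^2 - x + 45

From 2α - 1 = √(-179), squaring gives (2α - 1)^2 = -179, i.e. 4α^2 - 4α + 1 = -179, so α^2 - α + (1 + 179)/4 = 0. Since -179 ≡ 1 (mod 4), (1 + 179)/4 = 45 ∈ Z. The polynomial x^2 - x + 45 has discriminant 1 - 4·(45) = -179, which is not a perfect square in Q (d = -179 is squarefree and ≠ 1), so x^2 - x + 45 is irreducible over Q. It is the minimal polynomial of α.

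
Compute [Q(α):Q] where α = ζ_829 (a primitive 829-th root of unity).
[Q(α):Q] = 828

The minimal polynomial of ζ_829 over Q is the 829-th cyclotomic polynomial Φ_829(x), which is irreducible over Q and has degree φ(829) = 828. Hence [Q(α):Q] = φ(829) = 828.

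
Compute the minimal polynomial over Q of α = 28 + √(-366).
m_α(x) = x^2 - 56x + 1150

From α - 28 = √(-366), squaring gives (α - 28)^2 = -366, i.e. α^2 - 56α + 784 = -366, so α^2 - 56α + 1150 = 0. The discriminant of x^2 - 56x + 1150 is (-56)^2 - 4·(1150) = 3136 - 4600 = -1464, and 4·(-366) is not a perfect square in Q since -366 is squarefree and ≠ 1. Hence x^2 - 56x + 1150 is irreducible over Q and is the minimal polynomial of α.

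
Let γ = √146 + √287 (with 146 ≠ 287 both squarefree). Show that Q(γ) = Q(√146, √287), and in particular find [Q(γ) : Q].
[Q(γ) : Q] = 4 (equivalently, Q(γ) = Q(√146, √287))

Obviously Q(γ) ⊆ Q(√146, √287), and [Q(√146, √287):Q] = 4 (since 146, 287 are distinct squarefree integers > 1 with 41902 not a perfect square). To show equality we compute the minimal polynomial of γ. From γ = √146 + √287: γ^2 = 146 + 2√(41902) + 287 = 433 + 2√(41902), so γ^2 - 433 = 2√(41902); squaring, (γ^2 - 433)^2 = 4·41902, i.e. γ^4 - 866γ^2 + 187489 - 167608 = 0, i.e. γ^4 - 866γ^2 + 19881 = 0. So γ is a root of x^4 - 866x^2 + 19881. This polynomial is irreducible over Q: it has no rational root (each ±√146 ± √287 is irrational), and any factorization into two quadratics over Q would force √(41902) ∈ Q (pairing opposite roots) or √146, √287 ∈ Q (other pairings), all impossible. Hence [Q(γ):Q] = 4 = [Q(√146, √287):Q], so Q(γ) = Q(√146, √287).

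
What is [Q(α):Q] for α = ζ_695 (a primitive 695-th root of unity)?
[Q(α):Q] = 552

The minimal polynomial of ζ_695 over Q is the 695-th cyclotomic polynomial Φ_695(x), which is irreducible over Q and has degree φ(695) = 552. Hence [Q(α):Q] = φ(695) = 552.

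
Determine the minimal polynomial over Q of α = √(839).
m_α(x) = x^2 - 839

α satisfies α^2 - 839 = 0, so x^2 - 839 annihilates α. Since d = 839 is squarefree and ≠ 1, it is not a perfect square in Q, so x^2 - 839 has no rational root and is therefore irreducible over Q (a degree-2 polynomial over a field is irreducible iff it has no root). Hence m_α(x) = x^2 - 839.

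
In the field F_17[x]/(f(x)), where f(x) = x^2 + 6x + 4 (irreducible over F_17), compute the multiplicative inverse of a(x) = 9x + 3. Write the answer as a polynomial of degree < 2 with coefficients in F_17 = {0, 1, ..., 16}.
a(x)^(-1) ≡ 8x (mod f(x))

Since f is irreducible over F_17, F_17[x]/(f) is a field and a(x) ≠ 0 has an inverse. Apply the extended Euclidean algorithm to f(x) and a(x) in F_17[x]: f(x) = (2x)·a(x) + (4). The last nonzero remainder is the constant 4 = gcd(f, a) in F_17. Back-substituting through the division chain expresses 4 = s(x)·a(x) + t(x)·f(x) with s(x) ≡ 15x (mod f), so (15x)·a(x) ≡ 4 (mod f). Multiplying by 4^(-1) ≡ 13 in F_17 gives a(x)^(-1) ≡ 13·(15x) ≡ 8x (mod f). Check: (9x + 3)·(8x) = 4x^2 + 7x ≡ 1 (mod x^2 + 6x + 4).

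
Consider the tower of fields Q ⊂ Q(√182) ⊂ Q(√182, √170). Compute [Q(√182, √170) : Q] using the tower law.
[Q(√182, √170) : Q] = 4

[Q(√182):Q] = 2 (min poly x^2 - 182, irreducible since 182 is squarefree > 1). For the top step, suppose √170 ∈ Q(√182), say √170 = c + d√182 with c, d ∈ Q. Squaring: 170 = c^2 + 182d^2 + 2cd√182. Since √182 ∉ Q this forces 2cd = 0. If d = 0 then √170 = c ∈ Q, contradicting 170 squarefree > 1. If c = 0 then 170 = 182d^2, so 182·170 = (182d)^2 is a perfect square in Q — but 182·170 = 30940 is not a perfect square (since 182 and 170 are distinct squarefree integers). Contradiction. Hence √170 ∉ Q(√182), so x^2 - 170 stays irreducible over Q(√182) and [Q(√182, √170) : Q(√182)] = 2. By the tower law, [Q(√182, √170) : Q] = 2 · 2 = 4.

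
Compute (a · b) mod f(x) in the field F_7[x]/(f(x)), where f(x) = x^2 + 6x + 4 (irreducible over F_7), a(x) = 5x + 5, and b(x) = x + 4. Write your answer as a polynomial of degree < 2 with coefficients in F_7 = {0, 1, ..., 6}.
a · b ≡ 2x (mod f(x))

Multiply in F_7[x]: a(x)·b(x) = (5x + 5)·(x + 4) = 5x^2 + 4x + 6. This has degree ≥ 2, so divide by f(x) over F_7: 5x^2 + 4x + 6 = (5)·(x^2 + 6x + 4) + (2x). Hence a·b ≡ 2x (mod f). (F_7[x]/(f) is a field with 7^2 = 49 elements since f is irreducible of degree 2.)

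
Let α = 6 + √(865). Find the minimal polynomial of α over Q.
m_α(x) = x^2 - 12x - 829

From α - 6 = √(865), squaring gives (α - 6)^2 = 865, i.e. α^2 - 12α + 36 = 865, so α^2 - 12α - 829 = 0. The discriminant of x^2 - 12x - 829 is (-12)^2 - 4·(-829) = 144 + 3316 = 3460, and 4·(865) is not a perfect square in Q since 865 is squarefree and ≠ 1. Hence x^2 - 12x - 829 is irreducible over Q and is the minimal polynomial of α.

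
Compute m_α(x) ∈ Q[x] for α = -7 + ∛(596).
m_α(x) = x^3 + 21x^2 + 147x - 253

Set β = α + 7 = ∛(596), so β^3 = 596. Then (α + 7)^3 - 596 = 0, i.e. α is a root of g(x) = (x + 7)^3 - 596 = x^3 + 21x^2 + 147x - 253. Since g(x) = h(x + 7) where h(x) = x^3 - 596, and h is irreducible over Q (because 596 is not a perfect cube, so h has no rational root, and a monic cubic with no rational root is irreducible), g is also irreducible (irreducibility is preserved under the substitution x → x + 7). Hence m_α(x) = x^3 + 21x^2 + 147x - 253.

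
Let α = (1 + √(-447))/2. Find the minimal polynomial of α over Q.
m_α(x) = x^2 - x + 112

From 2α - 1 = √(-447), squaring gives (2α - 1)^2 = -447, i.e. 4α^2 - 4α + 1 = -447, so α^2 - α + (1 + 447)/4 = 0. Since -447 ≡ 1 (mod 4), (1 + 447)/4 = 112 ∈ Z. The polynomial x^2 - x + 112 has discriminant 1 - 4·(112) = -447, which is not a perfect square in Q (d = -447 is squarefree and ≠ 1), so x^2 - x + 112 is irreducible over Q. It is the minimal polynomial of α.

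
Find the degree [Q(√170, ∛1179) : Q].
[Q(√170, ∛1179) : Q] = 6

Let L = Q(√170, ∛1179). Since Q(√170) ⊂ L and [Q(√170):Q] = 2, the tower law gives 2 | [L:Q]. Likewise Q(∛1179) ⊂ L with [Q(∛1179):Q] = 3 (because 1179 is not a perfect cube), so 3 | [L:Q]. As gcd(2,3) = 1, [L:Q] is divisible by 6. Conversely L is generated over Q by √170 and ∛1179, so [L:Q] ≤ 2·3 = 6. Therefore [Q(√170, ∛1179) : Q] = 6.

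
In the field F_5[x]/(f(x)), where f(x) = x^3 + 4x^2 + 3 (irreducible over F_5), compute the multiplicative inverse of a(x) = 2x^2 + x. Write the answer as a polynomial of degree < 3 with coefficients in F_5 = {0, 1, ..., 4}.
a(x)^(-1) ≡ x^2 + 1 (mod f(x))

Since f is irreducible over F_5, F_5[x]/(f) is a field and a(x) ≠ 0 has an inverse. Apply the extended Euclidean algorithm to f(x) and a(x) in F_5[x]: f(x) = (3x + 3)·a(x) + (2x + 3);  a(x) = (x + 4)·(2x + 3) + (3). The last nonzero remainder is the constant 3 = gcd(f, a) in F_5. Back-substituting through the division chain expresses 3 = s(x)·a(x) + t(x)·f(x) with s(x) ≡ 3x^2 + 3 (mod f), so (3x^2 + 3)·a(x) ≡ 3 (mod f). Multiplying by 3^(-1) ≡ 2 in F_5 gives a(x)^(-1) ≡ 2·(3x^2 + 3) ≡ x^2 + 1 (mod f). Check: (2x^2 + x)·(x^2 + 1) = 2x^4 + x^3 + 2x^2 + x ≡ 1 (mod x^3 + 4x^2 + 3).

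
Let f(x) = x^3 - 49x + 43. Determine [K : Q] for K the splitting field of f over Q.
[K : Q] = 6

By the rational root test, any rational root of the monic integer polynomial f(x) = x^3 - 49x + 43 must be an integer dividing the constant term 43, i.e. one of ±{1, 43}. Evaluating: f(1) = -5, f(-1) = 91, f(43) = 77443, f(-43) = -77357; none is 0, so f has no rational root and is therefore irreducible over Q (a cubic with no linear factor over a field is irreducible). For an irreducible cubic, the Galois group is A_3 or S_3 according as the discriminant disc(f) = -4a^3 - 27b^2 = -4·(-49)^3 - 27·(43)^2 = 420673 is or is not a square in Q. Here disc(f) = 420673 is not a perfect square in Q, so the Galois group of f over Q is not contained in A_3 and must be all of S_3. The splitting field has degree |S_3| = 6 over Q, so [K : Q] = 6.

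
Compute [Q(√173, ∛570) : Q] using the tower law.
[Q(√173, ∛570) : Q] = 6

Let L = Q(√173, ∛570). Since Q(√173) ⊂ L and [Q(√173):Q] = 2, the tower law gives 2 | [L:Q]. Likewise Q(∛570) ⊂ L with [Q(∛570):Q] = 3 (because 570 is not a perfect cube), so 3 | [L:Q]. As gcd(2,3) = 1, [L:Q] is divisible by 6. Conversely L is generated over Q by √173 and ∛570, so [L:Q] ≤ 2·3 = 6. Therefore [Q(√173, ∛570) : Q] = 6.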